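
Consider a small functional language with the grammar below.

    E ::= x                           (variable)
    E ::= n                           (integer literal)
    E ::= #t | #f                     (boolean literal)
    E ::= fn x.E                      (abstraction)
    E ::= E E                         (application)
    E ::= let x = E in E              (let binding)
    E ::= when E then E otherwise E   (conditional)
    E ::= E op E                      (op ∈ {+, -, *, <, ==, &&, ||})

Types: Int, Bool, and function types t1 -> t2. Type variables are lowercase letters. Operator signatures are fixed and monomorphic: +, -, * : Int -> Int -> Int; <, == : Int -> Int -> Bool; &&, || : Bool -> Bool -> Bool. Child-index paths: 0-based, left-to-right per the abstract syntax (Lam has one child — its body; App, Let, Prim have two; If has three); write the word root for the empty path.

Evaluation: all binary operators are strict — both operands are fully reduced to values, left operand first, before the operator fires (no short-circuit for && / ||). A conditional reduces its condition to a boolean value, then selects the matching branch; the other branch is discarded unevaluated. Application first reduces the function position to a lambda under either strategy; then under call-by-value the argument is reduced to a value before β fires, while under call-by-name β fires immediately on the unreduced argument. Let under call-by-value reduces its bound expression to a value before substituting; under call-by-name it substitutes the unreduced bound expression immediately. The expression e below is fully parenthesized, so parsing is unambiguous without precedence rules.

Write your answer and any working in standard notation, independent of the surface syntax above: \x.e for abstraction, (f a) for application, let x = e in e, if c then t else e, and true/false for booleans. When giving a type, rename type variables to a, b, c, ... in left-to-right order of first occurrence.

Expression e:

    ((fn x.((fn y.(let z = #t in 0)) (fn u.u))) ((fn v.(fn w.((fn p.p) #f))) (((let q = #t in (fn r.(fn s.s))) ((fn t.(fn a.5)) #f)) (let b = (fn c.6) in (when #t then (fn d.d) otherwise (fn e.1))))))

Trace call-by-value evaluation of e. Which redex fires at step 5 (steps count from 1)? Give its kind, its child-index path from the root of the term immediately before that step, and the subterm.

Trace:
step 0: ((\x.((\y.(let z = true in 0)) (\u.u))) ((\v.(\w.((\p.p) false))) (((let q = true in (\r.(\s.s))) ((\t.(\a.5)) false)) (let b = (\c.6) in (if true then (\d.d) else (\e.1))))))
step 1: [let@1.1.0.0] ((\x.((\y.(let z = true in 0)) (\u.u))) ((\v.(\w.((\p.p) false))) (((\r.(\s.s)) ((\t.(\a.5)) false)) (let b = (\c.6) in (if true then (\d.d) else (\e.1))))))
step 2: [beta@1.1.0.1] ((\x.((\y.(let z = true in 0)) (\u.u))) ((\v.(\w.((\p.p) false))) (((\r.(\s.s)) (\a.5)) (let b = (\c.6) in (if true then (\d.d) else (\e.1))))))
step 3: [beta@1.1.0] ((\x.((\y.(let z = true in 0)) (\u.u))) ((\v.(\w.((\p.p) false))) ((\s.s) (let b = (\c.6) in (if true then (\d.d) else (\e.1))))))
step 4: [let@1.1.1] ((\x.((\y.(let z = true in 0)) (\u.u))) ((\v.(\w.((\p.p) false))) ((\s.s) (if true then (\d.d) else (\e.1)))))
step 5: [if@1.1.1] ((\x.((\y.(let z = true in 0)) (\u.u))) ((\v.(\w.((\p.p) false))) ((\s.s) (\d.d))))

Answer: if at 1.1.1 : (if true then (\d.d) else (\e.1))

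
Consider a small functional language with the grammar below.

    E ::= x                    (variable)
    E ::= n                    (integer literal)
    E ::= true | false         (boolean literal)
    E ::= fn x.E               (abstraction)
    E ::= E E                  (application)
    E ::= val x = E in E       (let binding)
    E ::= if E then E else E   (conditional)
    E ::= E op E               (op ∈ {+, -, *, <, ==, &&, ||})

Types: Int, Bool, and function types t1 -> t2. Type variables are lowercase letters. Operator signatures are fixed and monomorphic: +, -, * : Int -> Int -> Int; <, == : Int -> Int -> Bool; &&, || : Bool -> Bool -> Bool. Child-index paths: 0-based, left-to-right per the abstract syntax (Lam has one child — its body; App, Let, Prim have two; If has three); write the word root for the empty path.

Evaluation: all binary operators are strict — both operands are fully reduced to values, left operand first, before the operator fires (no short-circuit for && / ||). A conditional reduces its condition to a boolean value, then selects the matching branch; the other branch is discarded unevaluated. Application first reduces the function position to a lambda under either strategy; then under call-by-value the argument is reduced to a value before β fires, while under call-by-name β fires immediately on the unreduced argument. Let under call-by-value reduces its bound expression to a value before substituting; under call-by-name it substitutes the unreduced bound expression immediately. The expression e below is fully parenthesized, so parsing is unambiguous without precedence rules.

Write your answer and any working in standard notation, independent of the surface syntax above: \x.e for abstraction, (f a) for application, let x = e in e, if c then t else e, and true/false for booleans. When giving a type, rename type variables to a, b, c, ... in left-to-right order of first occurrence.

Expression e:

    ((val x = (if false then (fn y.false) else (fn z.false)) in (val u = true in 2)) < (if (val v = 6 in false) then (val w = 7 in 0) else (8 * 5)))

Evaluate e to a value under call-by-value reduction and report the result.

Working:
step 0: ((let x = (if false then (\y.false) else (\z.false)) in (let u = true in 2)) < (if (let v = 6 in false) then (let w = 7 in 0) else (8 * 5)))
step 1: [if@0.0] ((let x = (\z.false) in (let u = true in 2)) < (if (let v = 6 in false) then (let w = 7 in 0) else (8 * 5)))
step 2: [let@0] ((let u = true in 2) < (if (let v = 6 in false) then (let w = 7 in 0) else (8 * 5)))
step 3: [let@0] (2 < (if (let v = 6 in false) then (let w = 7 in 0) else (8 * 5)))
step 4: [let@1.0] (2 < (if false then (let w = 7 in 0) else (8 * 5)))
step 5: [if@1] (2 < (8 * 5))
step 6: [delta@1] (2 < 40)
step 7: [delta@root] true

Answer: true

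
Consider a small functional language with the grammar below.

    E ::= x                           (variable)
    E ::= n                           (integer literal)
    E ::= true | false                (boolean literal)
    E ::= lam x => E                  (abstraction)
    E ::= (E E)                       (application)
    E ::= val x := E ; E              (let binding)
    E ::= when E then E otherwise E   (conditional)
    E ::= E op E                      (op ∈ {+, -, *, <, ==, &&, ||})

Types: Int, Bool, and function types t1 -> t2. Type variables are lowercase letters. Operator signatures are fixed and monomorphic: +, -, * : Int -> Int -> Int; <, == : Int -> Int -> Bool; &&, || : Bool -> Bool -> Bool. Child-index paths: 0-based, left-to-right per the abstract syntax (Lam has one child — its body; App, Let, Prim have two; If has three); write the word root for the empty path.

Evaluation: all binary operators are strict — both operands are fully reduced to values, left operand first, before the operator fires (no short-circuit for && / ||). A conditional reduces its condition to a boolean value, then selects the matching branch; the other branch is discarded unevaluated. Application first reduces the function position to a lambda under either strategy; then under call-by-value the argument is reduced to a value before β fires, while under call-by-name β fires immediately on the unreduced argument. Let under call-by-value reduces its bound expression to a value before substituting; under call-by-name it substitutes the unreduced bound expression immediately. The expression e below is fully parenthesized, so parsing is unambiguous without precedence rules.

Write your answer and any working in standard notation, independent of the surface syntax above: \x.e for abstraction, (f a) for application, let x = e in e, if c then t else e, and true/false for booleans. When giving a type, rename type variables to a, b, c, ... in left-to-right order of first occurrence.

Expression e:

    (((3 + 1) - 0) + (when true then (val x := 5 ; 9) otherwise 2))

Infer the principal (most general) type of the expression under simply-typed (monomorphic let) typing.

Answer: Int

Trace:
  unify Int ~ Int
  unify Int ~ Int
  unify Int ~ Int
  unify Int ~ Int
  unify Int ~ Int
  unify Bool ~ Bool
let x : Int
  unify Int ~ Int
  unify Int ~ Int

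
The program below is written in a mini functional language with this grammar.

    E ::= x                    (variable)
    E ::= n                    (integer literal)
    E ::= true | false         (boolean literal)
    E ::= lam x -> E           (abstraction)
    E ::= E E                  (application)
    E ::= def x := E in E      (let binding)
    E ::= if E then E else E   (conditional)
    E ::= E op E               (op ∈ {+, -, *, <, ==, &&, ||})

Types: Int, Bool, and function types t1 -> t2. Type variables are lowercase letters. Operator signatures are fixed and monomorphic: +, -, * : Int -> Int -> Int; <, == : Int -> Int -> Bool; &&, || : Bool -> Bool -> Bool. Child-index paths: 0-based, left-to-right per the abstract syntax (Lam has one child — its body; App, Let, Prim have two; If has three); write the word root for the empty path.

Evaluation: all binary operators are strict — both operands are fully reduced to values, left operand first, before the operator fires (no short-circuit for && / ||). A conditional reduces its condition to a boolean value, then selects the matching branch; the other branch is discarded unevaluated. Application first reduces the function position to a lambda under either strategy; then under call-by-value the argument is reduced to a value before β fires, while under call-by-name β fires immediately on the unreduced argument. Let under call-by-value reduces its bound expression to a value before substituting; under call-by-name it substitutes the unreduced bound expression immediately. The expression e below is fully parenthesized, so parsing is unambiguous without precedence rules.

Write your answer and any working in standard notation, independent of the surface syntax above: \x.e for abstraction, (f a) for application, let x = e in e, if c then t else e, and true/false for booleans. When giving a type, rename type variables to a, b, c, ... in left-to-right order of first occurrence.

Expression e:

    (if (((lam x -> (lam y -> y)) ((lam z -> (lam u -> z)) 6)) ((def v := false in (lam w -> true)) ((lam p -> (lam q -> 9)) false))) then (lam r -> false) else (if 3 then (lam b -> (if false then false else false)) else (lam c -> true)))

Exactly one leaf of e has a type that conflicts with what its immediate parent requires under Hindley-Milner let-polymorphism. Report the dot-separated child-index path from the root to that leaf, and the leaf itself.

Working:
y : b
\y._ : b -> b
\x._ : a -> b -> b
z : c
\u._ : d -> c
\z._ : c -> d -> c
  unify c -> d -> c ~ Int -> e
  unify c ~ Int
  unify d -> Int ~ e
_ _ : d -> Int
  unify a -> b -> b ~ (d -> Int) -> f
  unify a ~ d -> Int
  unify b -> b ~ f
_ _ : b -> b
let v : Bool
\w._ : g -> Bool
\q._ : i -> Int
\p._ : h -> i -> Int
  unify h -> i -> Int ~ Bool -> j
  unify h ~ Bool
  unify i -> Int ~ j
_ _ : i -> Int
  unify g -> Bool ~ (i -> Int) -> k
  unify g ~ i -> Int
  unify Bool ~ k
_ _ : Bool
  unify b -> b ~ Bool -> l
  unify b ~ Bool
  unify Bool ~ l
_ _ : Bool
  unify Bool ~ Bool
\r._ : m -> Bool
  unify Int ~ Bool
  FAIL: mismatch Int ~ Bool

Answer: 2.0 : 3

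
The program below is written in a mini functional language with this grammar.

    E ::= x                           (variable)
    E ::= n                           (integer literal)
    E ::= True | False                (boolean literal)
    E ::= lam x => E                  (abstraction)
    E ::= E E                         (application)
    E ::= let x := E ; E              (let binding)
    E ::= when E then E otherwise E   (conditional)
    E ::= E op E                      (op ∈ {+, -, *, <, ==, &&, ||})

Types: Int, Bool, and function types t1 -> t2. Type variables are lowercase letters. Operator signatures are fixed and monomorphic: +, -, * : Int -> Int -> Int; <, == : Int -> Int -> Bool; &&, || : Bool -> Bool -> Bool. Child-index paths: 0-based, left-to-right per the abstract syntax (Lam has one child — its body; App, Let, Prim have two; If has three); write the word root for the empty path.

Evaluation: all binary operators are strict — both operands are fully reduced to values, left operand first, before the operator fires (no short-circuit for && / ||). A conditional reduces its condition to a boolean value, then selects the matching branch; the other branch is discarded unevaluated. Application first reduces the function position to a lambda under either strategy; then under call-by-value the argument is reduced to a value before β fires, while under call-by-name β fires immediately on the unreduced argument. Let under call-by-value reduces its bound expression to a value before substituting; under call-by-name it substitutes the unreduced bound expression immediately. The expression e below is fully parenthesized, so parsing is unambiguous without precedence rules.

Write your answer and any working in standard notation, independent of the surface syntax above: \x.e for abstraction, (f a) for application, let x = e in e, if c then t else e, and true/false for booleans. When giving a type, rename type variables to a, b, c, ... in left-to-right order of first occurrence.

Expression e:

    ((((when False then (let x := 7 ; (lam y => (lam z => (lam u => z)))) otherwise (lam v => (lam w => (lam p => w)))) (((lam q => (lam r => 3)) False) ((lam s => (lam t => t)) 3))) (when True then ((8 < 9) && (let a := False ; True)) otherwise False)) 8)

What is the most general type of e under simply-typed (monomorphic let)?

Answer: Bool

Trace:
  unify Bool ~ Bool
let x : Int
z : b
\u._ : c -> b
\z._ : b -> c -> b
\y._ : a -> b -> c -> b
w : e
\p._ : f -> e
\w._ : e -> f -> e
\v._ : d -> e -> f -> e
  unify a -> b -> c -> b ~ d -> e -> f -> e
  unify a ~ d
  unify b -> c -> b ~ e -> f -> e
  unify b ~ e
  unify c -> e ~ f -> e
  unify c ~ f
  unify e ~ e
\r._ : h -> Int
\q._ : g -> h -> Int
  unify g -> h -> Int ~ Bool -> i
  unify g ~ Bool
  unify h -> Int ~ i
_ _ : h -> Int
t : k
\t._ : k -> k
\s._ : j -> k -> k
  unify j -> k -> k ~ Int -> l
  unify j ~ Int
  unify k -> k ~ l
_ _ : k -> k
  unify h -> Int ~ (k -> k) -> m
  unify h ~ k -> k
  unify Int ~ m
_ _ : Int
  unify d -> e -> f -> e ~ Int -> n
  unify d ~ Int
  unify e -> f -> e ~ n
_ _ : e -> f -> e
  unify Bool ~ Bool
  unify Int ~ Int
  unify Int ~ Int
  unify Bool ~ Bool
let a : Bool
  unify Bool ~ Bool
  unify Bool ~ Bool
  unify e -> f -> e ~ Bool -> o
  unify e ~ Bool
  unify f -> Bool ~ o
_ _ : f -> Bool
  unify f -> Bool ~ Int -> p
  unify f ~ Int
  unify Bool ~ p
_ _ : Bool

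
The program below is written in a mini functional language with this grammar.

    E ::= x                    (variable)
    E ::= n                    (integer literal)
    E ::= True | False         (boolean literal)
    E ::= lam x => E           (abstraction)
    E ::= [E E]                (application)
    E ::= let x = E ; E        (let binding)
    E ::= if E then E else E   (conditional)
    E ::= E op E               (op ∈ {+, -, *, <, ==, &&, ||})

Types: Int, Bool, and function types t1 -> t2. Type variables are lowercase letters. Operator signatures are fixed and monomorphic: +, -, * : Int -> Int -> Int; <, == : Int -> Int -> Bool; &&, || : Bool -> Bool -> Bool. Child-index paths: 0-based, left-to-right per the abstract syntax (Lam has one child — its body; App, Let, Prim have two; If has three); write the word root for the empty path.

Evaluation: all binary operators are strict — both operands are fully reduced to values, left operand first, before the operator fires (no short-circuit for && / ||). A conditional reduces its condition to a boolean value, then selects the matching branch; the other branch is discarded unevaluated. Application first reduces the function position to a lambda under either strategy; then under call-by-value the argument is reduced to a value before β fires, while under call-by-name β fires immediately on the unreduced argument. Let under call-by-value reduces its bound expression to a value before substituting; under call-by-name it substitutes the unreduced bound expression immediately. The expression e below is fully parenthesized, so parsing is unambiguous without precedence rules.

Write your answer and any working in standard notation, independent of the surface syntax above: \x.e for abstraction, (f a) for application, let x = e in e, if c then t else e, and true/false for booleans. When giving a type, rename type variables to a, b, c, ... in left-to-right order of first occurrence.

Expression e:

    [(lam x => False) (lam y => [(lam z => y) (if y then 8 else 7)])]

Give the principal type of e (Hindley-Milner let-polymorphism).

Answer: Bool

Derivation:
\x._ : a -> Bool
y : b
\z._ : c -> b
y : b
  unify b ~ Bool
  unify Int ~ Int
  unify c -> Bool ~ Int -> d
  unify c ~ Int
  unify Bool ~ d
_ _ : Bool
\y._ : Bool -> Bool
  unify a -> Bool ~ (Bool -> Bool) -> e
  unify a ~ Bool -> Bool
  unify Bool ~ e
_ _ : Bool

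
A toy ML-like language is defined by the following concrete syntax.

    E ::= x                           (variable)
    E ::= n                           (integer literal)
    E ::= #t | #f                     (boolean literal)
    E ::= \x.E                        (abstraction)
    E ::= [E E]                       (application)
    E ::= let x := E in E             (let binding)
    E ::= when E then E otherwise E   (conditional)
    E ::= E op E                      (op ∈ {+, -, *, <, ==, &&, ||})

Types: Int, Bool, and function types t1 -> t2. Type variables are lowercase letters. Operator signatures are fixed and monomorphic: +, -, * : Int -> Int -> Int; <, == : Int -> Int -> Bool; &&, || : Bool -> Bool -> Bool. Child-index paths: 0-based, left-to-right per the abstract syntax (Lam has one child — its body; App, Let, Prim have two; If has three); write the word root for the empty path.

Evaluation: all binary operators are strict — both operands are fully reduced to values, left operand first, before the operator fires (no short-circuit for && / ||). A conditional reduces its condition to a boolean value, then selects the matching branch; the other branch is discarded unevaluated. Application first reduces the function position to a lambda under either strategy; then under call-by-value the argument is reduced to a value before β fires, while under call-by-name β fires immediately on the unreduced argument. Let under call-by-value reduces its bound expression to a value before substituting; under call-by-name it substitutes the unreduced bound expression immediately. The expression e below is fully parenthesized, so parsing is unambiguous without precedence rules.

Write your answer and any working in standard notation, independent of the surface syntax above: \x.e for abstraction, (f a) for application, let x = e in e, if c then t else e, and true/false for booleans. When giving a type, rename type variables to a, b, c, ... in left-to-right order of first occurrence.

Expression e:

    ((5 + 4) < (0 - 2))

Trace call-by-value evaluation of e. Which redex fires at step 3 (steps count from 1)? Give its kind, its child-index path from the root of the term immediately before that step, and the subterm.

Answer: delta at root : (9 < -2)

Trace:
step 0: ((5 + 4) < (0 - 2))
step 1: [delta@0] (9 < (0 - 2))
step 2: [delta@1] (9 < -2)
step 3: [delta@root] false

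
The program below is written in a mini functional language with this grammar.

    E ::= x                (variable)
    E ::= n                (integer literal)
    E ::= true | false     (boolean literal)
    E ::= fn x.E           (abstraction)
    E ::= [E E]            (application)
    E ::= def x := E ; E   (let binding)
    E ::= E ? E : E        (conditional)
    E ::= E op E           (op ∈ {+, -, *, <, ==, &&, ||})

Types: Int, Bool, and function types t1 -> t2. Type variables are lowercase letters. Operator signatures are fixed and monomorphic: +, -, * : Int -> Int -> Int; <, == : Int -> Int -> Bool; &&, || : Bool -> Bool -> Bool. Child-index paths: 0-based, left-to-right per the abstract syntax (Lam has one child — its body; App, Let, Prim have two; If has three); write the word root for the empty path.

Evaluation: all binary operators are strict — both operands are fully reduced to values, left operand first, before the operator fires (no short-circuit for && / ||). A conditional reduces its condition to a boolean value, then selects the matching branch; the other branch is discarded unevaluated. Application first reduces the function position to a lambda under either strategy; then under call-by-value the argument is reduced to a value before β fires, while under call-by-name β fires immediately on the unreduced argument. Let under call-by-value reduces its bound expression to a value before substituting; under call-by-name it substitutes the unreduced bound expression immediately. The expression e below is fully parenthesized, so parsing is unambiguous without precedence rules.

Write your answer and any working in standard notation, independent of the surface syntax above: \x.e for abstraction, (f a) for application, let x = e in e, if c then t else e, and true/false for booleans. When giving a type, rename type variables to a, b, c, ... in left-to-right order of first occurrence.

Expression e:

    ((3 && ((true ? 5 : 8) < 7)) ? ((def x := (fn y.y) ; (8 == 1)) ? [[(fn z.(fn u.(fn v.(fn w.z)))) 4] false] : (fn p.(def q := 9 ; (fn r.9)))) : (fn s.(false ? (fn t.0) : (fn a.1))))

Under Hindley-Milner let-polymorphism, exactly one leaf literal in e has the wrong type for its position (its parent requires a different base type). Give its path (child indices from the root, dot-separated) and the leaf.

Working:
  unify Int ~ Bool
  FAIL: mismatch Int ~ Bool

Answer: 0.0 : 3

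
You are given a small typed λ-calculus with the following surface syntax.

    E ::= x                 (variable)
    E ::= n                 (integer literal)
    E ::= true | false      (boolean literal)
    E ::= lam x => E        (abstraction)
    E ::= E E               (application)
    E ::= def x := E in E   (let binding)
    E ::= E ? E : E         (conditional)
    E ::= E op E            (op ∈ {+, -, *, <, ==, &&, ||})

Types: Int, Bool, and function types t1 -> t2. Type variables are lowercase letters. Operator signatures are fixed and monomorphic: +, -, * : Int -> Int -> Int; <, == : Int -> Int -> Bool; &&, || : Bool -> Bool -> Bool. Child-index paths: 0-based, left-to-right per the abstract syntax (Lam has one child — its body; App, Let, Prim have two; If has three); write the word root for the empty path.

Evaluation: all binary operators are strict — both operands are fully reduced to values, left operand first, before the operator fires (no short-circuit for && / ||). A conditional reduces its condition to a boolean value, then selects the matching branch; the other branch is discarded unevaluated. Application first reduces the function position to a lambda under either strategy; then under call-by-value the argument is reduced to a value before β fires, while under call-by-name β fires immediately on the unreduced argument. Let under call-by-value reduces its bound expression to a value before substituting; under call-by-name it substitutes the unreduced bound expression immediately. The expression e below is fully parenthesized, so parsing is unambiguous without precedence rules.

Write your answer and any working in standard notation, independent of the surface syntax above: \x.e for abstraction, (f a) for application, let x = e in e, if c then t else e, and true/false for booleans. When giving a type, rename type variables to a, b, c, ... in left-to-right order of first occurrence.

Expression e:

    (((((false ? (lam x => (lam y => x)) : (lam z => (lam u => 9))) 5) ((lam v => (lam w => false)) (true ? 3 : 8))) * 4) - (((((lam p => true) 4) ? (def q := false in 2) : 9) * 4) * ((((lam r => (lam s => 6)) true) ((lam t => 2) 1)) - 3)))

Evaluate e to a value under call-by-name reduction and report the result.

Trace:
step 0: (((((if false then (\x.(\y.x)) else (\z.(\u.9))) 5) ((\v.(\w.false)) (if true then 3 else 8))) * 4) - (((if ((\p.true) 4) then (let q = false in 2) else 9) * 4) * ((((\r.(\s.6)) true) ((\t.2) 1)) - 3)))
step 1: [if@0.0.0.0] (((((\z.(\u.9)) 5) ((\v.(\w.false)) (if true then 3 else 8))) * 4) - (((if ((\p.true) 4) then (let q = false in 2) else 9) * 4) * ((((\r.(\s.6)) true) ((\t.2) 1)) - 3)))
step 2: [beta@0.0.0] ((((\u.9) ((\v.(\w.false)) (if true then 3 else 8))) * 4) - (((if ((\p.true) 4) then (let q = false in 2) else 9) * 4) * ((((\r.(\s.6)) true) ((\t.2) 1)) - 3)))
step 3: [beta@0.0] ((9 * 4) - (((if ((\p.true) 4) then (let q = false in 2) else 9) * 4) * ((((\r.(\s.6)) true) ((\t.2) 1)) - 3)))
step 4: [delta@0] (36 - (((if ((\p.true) 4) then (let q = false in 2) else 9) * 4) * ((((\r.(\s.6)) true) ((\t.2) 1)) - 3)))
step 5: [beta@1.0.0.0] (36 - (((if true then (let q = false in 2) else 9) * 4) * ((((\r.(\s.6)) true) ((\t.2) 1)) - 3)))
step 6: [if@1.0.0] (36 - (((let q = false in 2) * 4) * ((((\r.(\s.6)) true) ((\t.2) 1)) - 3)))
step 7: [let@1.0.0] (36 - ((2 * 4) * ((((\r.(\s.6)) true) ((\t.2) 1)) - 3)))
step 8: [delta@1.0] (36 - (8 * ((((\r.(\s.6)) true) ((\t.2) 1)) - 3)))
step 9: [beta@1.1.0.0] (36 - (8 * (((\s.6) ((\t.2) 1)) - 3)))
step 10: [beta@1.1.0] (36 - (8 * (6 - 3)))
step 11: [delta@1.1] (36 - (8 * 3))
step 12: [delta@1] (36 - 24)
step 13: [delta@root] 12

Answer: 12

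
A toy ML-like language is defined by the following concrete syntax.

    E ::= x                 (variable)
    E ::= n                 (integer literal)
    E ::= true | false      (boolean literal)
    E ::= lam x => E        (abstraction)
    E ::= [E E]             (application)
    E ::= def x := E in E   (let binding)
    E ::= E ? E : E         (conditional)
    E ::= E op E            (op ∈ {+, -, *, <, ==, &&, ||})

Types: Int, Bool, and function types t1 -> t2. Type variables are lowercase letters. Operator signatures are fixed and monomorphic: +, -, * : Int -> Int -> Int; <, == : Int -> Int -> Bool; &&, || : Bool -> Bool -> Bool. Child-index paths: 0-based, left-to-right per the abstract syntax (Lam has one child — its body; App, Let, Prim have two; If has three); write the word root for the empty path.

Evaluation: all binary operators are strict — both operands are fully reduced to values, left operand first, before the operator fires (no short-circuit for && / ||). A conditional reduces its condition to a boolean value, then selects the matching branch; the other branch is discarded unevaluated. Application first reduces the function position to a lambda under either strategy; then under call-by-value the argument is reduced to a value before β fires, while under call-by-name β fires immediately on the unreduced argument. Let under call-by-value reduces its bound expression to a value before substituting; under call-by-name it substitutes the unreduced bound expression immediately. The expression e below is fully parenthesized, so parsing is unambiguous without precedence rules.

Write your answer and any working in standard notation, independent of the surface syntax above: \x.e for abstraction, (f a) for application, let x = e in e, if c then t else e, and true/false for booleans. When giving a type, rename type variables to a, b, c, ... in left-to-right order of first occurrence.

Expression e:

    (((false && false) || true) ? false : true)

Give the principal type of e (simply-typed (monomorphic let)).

Derivation:
  unify Bool ~ Bool
  unify Bool ~ Bool
  unify Bool ~ Bool
  unify Bool ~ Bool
  unify Bool ~ Bool
  unify Bool ~ Bool

Answer: Bool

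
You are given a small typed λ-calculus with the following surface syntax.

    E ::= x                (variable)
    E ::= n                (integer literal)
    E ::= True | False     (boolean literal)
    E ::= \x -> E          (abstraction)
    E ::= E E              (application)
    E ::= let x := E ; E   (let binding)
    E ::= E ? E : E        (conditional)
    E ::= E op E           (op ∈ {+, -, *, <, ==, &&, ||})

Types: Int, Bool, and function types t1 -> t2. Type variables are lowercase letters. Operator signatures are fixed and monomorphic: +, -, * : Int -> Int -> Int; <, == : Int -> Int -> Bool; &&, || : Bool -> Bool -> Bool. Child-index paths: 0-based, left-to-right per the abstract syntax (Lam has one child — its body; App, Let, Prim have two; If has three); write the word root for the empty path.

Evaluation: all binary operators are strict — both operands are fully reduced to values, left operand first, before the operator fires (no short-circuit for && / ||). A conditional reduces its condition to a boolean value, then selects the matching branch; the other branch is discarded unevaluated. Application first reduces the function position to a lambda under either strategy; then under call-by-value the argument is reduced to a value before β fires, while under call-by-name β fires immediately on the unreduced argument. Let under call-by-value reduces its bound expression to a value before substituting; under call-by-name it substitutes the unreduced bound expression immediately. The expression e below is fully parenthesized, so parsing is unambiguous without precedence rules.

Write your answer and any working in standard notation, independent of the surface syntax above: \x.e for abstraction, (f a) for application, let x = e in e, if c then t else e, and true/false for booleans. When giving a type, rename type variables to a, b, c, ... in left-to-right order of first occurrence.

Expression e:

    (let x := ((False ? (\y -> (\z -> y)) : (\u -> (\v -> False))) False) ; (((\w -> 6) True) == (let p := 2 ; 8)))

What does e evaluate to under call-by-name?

Answer: false

Derivation:
step 0: (let x = ((if false then (\y.(\z.y)) else (\u.(\v.false))) false) in (((\w.6) true) == (let p = 2 in 8)))
step 1: [let@root] (((\w.6) true) == (let p = 2 in 8))
step 2: [beta@0] (6 == (let p = 2 in 8))
step 3: [let@1] (6 == 8)
step 4: [delta@root] false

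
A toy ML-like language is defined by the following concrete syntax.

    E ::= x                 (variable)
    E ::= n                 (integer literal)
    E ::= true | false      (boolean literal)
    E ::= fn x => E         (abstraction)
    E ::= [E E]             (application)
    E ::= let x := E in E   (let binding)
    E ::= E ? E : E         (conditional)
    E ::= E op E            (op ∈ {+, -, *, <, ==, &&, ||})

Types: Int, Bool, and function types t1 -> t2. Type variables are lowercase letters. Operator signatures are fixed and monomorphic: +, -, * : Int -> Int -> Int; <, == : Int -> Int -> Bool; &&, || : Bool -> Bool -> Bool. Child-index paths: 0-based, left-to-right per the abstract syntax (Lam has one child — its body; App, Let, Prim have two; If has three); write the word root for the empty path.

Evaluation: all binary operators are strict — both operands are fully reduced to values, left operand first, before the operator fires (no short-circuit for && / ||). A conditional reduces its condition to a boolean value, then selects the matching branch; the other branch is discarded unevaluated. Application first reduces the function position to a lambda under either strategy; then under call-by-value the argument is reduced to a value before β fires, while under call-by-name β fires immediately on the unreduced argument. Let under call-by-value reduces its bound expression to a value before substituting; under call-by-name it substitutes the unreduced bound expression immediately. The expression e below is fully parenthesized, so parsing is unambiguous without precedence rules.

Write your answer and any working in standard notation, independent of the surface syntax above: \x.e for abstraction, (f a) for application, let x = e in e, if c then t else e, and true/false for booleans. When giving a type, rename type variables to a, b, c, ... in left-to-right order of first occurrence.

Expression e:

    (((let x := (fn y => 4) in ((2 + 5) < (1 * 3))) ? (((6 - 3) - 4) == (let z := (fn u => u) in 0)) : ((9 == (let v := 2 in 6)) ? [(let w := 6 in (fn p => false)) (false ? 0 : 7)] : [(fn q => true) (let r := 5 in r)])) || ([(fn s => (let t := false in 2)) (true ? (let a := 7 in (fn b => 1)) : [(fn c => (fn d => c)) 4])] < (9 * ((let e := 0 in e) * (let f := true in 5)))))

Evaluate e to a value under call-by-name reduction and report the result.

Trace:
step 0: ((if (let x = (\y.4) in ((2 + 5) < (1 * 3))) then (((6 - 3) - 4) == (let z = (\u.u) in 0)) else (if (9 == (let v = 2 in 6)) then ((let w = 6 in (\p.false)) (if false then 0 else 7)) else ((\q.true) (let r = 5 in r)))) || (((\s.(let t = false in 2)) (if true then (let a = 7 in (\b.1)) else ((\c.(\d.c)) 4))) < (9 * ((let e = 0 in e) * (let f = true in 5)))))
step 1: [let@0.0] ((if ((2 + 5) < (1 * 3)) then (((6 - 3) - 4) == (let z = (\u.u) in 0)) else (if (9 == (let v = 2 in 6)) then ((let w = 6 in (\p.false)) (if false then 0 else 7)) else ((\q.true) (let r = 5 in r)))) || (((\s.(let t = false in 2)) (if true then (let a = 7 in (\b.1)) else ((\c.(\d.c)) 4))) < (9 * ((let e = 0 in e) * (let f = true in 5)))))
step 2: [delta@0.0.0] ((if (7 < (1 * 3)) then (((6 - 3) - 4) == (let z = (\u.u) in 0)) else (if (9 == (let v = 2 in 6)) then ((let w = 6 in (\p.false)) (if false then 0 else 7)) else ((\q.true) (let r = 5 in r)))) || (((\s.(let t = false in 2)) (if true then (let a = 7 in (\b.1)) else ((\c.(\d.c)) 4))) < (9 * ((let e = 0 in e) * (let f = true in 5)))))
step 3: [delta@0.0.1] ((if (7 < 3) then (((6 - 3) - 4) == (let z = (\u.u) in 0)) else (if (9 == (let v = 2 in 6)) then ((let w = 6 in (\p.false)) (if false then 0 else 7)) else ((\q.true) (let r = 5 in r)))) || (((\s.(let t = false in 2)) (if true then (let a = 7 in (\b.1)) else ((\c.(\d.c)) 4))) < (9 * ((let e = 0 in e) * (let f = true in 5)))))
step 4: [delta@0.0] ((if false then (((6 - 3) - 4) == (let z = (\u.u) in 0)) else (if (9 == (let v = 2 in 6)) then ((let w = 6 in (\p.false)) (if false then 0 else 7)) else ((\q.true) (let r = 5 in r)))) || (((\s.(let t = false in 2)) (if true then (let a = 7 in (\b.1)) else ((\c.(\d.c)) 4))) < (9 * ((let e = 0 in e) * (let f = true in 5)))))
step 5: [if@0] ((if (9 == (let v = 2 in 6)) then ((let w = 6 in (\p.false)) (if false then 0 else 7)) else ((\q.true) (let r = 5 in r))) || (((\s.(let t = false in 2)) (if true then (let a = 7 in (\b.1)) else ((\c.(\d.c)) 4))) < (9 * ((let e = 0 in e) * (let f = true in 5)))))
step 6: [let@0.0.1] ((if (9 == 6) then ((let w = 6 in (\p.false)) (if false then 0 else 7)) else ((\q.true) (let r = 5 in r))) || (((\s.(let t = false in 2)) (if true then (let a = 7 in (\b.1)) else ((\c.(\d.c)) 4))) < (9 * ((let e = 0 in e) * (let f = true in 5)))))
step 7: [delta@0.0] ((if false then ((let w = 6 in (\p.false)) (if false then 0 else 7)) else ((\q.true) (let r = 5 in r))) || (((\s.(let t = false in 2)) (if true then (let a = 7 in (\b.1)) else ((\c.(\d.c)) 4))) < (9 * ((let e = 0 in e) * (let f = true in 5)))))
step 8: [if@0] (((\q.true) (let r = 5 in r)) || (((\s.(let t = false in 2)) (if true then (let a = 7 in (\b.1)) else ((\c.(\d.c)) 4))) < (9 * ((let e = 0 in e) * (let f = true in 5)))))
step 9: [beta@0] (true || (((\s.(let t = false in 2)) (if true then (let a = 7 in (\b.1)) else ((\c.(\d.c)) 4))) < (9 * ((let e = 0 in e) * (let f = true in 5)))))
step 10: [beta@1.0] (true || ((let t = false in 2) < (9 * ((let e = 0 in e) * (let f = true in 5)))))
step 11: [let@1.0] (true || (2 < (9 * ((let e = 0 in e) * (let f = true in 5)))))
step 12: [let@1.1.1.0] (true || (2 < (9 * (0 * (let f = true in 5)))))
step 13: [let@1.1.1.1] (true || (2 < (9 * (0 * 5))))
step 14: [delta@1.1.1] (true || (2 < (9 * 0)))
step 15: [delta@1.1] (true || (2 < 0))
step 16: [delta@1] (true || false)
step 17: [delta@root] true

Answer: true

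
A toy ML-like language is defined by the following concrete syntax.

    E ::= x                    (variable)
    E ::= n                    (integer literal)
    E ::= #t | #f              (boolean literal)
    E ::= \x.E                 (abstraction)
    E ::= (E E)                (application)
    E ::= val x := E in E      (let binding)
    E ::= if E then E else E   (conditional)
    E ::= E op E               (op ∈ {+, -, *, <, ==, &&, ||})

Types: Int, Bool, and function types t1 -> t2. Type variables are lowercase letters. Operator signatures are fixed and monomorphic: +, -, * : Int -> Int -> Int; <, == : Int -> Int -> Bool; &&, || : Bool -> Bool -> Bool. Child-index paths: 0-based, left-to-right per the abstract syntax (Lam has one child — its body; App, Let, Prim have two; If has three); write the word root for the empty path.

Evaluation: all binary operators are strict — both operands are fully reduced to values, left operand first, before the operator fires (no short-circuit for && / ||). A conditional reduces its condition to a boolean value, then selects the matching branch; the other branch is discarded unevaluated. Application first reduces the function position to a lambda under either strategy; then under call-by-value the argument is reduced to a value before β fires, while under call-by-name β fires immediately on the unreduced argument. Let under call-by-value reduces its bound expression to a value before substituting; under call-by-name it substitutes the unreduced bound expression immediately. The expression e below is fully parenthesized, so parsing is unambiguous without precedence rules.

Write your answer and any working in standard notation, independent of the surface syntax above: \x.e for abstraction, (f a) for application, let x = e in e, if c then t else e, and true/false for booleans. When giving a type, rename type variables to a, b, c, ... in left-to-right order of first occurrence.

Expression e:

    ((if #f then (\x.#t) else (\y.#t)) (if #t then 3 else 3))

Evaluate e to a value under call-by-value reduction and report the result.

Answer: true

Trace:
step 0: ((if false then (\x.true) else (\y.true)) (if true then 3 else 3))
step 1: [if@0] ((\y.true) (if true then 3 else 3))
step 2: [if@1] ((\y.true) 3)
step 3: [beta@root] true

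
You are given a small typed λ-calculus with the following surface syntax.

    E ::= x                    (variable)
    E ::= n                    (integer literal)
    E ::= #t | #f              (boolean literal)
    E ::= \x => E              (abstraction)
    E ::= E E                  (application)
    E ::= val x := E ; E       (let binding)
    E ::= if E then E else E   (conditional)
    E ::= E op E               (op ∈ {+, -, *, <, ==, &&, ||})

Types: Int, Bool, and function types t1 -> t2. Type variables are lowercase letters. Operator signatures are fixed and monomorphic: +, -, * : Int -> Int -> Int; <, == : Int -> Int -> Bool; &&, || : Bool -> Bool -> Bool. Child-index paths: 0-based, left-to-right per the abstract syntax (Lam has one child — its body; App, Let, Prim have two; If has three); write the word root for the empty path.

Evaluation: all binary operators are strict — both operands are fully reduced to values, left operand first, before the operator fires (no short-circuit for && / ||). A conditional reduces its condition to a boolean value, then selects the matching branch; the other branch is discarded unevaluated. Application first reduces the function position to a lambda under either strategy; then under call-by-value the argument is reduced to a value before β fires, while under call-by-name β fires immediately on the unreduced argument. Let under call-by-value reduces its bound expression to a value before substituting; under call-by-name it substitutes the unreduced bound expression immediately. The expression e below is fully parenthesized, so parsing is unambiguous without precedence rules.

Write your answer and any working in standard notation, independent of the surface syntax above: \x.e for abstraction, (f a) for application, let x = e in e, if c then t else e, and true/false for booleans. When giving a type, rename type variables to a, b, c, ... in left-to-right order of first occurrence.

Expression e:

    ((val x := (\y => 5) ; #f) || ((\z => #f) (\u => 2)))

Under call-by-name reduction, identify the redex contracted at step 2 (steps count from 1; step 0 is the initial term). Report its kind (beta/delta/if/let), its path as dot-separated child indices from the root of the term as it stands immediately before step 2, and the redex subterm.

Working:
step 0: ((let x = (\y.5) in false) || ((\z.false) (\u.2)))
step 1: [let@0] (false || ((\z.false) (\u.2)))
step 2: [beta@1] (false || false)

Answer: beta at 1 : ((\z.false) (\u.2))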